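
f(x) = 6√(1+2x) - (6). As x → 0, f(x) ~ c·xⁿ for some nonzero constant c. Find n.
1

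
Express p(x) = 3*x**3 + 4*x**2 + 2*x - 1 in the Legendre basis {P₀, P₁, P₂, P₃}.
(1/3)P₀ + (19/5)P₁ + (8/3)P₂ + (6/5)P₃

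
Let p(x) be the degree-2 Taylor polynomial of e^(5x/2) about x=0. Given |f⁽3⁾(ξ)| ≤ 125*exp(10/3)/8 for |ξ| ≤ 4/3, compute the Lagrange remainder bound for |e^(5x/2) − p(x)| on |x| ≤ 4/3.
500*exp(10/3)/81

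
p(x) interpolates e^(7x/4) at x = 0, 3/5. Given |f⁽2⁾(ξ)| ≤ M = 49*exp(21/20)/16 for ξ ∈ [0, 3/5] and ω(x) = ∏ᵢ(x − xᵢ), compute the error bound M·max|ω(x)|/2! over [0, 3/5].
441*exp(21/20)/3200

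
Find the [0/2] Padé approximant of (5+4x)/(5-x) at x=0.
1/(4*x**2/5 - x + 1)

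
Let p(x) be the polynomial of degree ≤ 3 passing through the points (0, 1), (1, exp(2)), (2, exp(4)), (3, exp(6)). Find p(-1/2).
-5*exp(6)/16 - 35*exp(2)/16 + 35/16 + 21*exp(4)/16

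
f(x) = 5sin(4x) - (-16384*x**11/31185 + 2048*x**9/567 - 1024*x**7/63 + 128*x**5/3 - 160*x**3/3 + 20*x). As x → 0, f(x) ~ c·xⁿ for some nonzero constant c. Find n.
13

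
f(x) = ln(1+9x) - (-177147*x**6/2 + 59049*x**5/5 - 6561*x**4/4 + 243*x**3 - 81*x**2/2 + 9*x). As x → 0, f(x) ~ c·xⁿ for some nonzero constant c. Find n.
7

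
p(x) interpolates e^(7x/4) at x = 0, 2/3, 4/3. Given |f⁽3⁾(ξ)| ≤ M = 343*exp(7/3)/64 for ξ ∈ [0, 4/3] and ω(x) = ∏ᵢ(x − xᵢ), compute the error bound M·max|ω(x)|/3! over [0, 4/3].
343*sqrt(3)*exp(7/3)/5832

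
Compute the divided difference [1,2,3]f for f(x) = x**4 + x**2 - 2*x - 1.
26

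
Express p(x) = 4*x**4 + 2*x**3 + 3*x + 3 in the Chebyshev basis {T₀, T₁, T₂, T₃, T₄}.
(9/2)T₀ + (9/2)T₁ + (2)T₂ + (1/2)T₃ + (1/2)T₄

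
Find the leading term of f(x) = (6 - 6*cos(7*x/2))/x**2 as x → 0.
147/4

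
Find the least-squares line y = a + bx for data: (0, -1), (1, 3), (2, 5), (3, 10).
a = -1, b = 7/2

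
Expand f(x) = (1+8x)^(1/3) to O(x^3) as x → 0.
1 + 8*x/3 - 64*x**2/9 + O(x**3)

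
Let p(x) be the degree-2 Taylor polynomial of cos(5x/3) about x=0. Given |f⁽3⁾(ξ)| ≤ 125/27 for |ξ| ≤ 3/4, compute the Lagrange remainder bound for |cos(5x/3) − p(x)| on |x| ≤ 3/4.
125/384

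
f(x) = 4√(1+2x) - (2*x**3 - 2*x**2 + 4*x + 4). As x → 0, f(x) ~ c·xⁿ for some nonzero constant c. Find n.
4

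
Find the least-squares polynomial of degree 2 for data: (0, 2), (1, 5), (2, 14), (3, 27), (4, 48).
74/35 + (-1/35)x + (20/7)x²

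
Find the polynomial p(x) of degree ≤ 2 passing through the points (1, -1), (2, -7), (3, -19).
-3*x**2 + 3*x - 1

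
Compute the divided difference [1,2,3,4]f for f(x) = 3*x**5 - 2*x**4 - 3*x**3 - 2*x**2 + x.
172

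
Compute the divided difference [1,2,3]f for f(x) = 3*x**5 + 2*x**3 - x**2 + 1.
281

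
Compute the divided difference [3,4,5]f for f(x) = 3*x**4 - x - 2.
291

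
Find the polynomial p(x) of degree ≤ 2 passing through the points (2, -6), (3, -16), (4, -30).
2 - 2*x**2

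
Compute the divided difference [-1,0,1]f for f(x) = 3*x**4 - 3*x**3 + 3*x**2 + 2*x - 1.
6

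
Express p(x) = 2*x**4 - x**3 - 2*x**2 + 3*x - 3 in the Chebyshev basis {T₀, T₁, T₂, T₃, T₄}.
(-13/4)T₀ + (9/4)T₁ + (-1/4)T₃ + (1/4)T₄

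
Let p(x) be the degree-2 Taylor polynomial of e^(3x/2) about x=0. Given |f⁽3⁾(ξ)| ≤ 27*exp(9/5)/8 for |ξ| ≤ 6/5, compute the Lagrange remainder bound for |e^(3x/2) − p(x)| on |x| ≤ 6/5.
243*exp(9/5)/250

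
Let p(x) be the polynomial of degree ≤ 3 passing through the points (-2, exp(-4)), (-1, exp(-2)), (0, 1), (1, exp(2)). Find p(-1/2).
(-1 + 9*exp(2) + (9 - exp(2))*exp(4))*exp(-4)/16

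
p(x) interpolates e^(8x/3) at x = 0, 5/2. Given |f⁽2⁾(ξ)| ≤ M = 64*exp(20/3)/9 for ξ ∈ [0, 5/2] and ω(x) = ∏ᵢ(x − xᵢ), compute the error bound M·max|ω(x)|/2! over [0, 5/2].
50*exp(20/3)/9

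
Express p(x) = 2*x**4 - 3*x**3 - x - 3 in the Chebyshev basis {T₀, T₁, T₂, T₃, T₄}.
(-9/4)T₀ + (-13/4)T₁ + T₂ + (-3/4)T₃ + (1/4)T₄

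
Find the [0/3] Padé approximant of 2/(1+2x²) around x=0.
2/(2*x**2 + 1)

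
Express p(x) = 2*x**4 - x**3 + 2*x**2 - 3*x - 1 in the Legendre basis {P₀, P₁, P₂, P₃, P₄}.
(1/15)P₀ + (-18/5)P₁ + (52/21)P₂ + (-2/5)P₃ + (16/35)P₄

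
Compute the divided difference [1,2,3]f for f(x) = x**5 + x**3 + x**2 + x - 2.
97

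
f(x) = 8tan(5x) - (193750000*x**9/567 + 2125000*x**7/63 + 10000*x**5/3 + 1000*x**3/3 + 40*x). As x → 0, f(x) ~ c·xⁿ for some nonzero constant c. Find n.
11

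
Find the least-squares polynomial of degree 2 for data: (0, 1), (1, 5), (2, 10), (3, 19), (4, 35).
8/5 + (1/5)x + (2)x²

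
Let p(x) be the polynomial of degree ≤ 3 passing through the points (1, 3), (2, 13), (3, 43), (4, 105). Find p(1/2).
7/4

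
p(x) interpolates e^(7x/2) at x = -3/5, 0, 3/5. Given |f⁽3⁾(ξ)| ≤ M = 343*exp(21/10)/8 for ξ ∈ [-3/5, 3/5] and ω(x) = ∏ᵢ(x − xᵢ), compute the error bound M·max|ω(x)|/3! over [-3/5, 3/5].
343*sqrt(3)*exp(21/10)/1000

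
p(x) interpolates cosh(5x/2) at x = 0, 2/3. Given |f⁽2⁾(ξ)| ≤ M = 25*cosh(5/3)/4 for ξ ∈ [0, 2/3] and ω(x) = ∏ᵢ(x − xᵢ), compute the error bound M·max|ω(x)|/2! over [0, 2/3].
25*cosh(5/3)/72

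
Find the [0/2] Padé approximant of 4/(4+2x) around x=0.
1/(x/2 + 1)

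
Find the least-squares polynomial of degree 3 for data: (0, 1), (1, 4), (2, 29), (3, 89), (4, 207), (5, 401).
16/21 + (7/9)x + (13/84)x² + (113/36)x³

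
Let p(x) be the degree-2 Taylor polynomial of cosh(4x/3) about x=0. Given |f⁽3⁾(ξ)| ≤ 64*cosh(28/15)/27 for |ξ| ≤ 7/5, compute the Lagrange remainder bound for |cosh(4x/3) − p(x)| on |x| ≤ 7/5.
10976*cosh(28/15)/10125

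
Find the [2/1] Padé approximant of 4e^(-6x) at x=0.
(24*x**2 - 16*x + 4)/(2*x + 1)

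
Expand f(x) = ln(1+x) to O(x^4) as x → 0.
x - x**2/2 + x**3/3 + O(x**4)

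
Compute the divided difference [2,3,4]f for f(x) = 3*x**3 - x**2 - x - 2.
26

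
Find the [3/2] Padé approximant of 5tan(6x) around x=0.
(-72*x**3 + 30*x)/(1 - 72*x**2/5)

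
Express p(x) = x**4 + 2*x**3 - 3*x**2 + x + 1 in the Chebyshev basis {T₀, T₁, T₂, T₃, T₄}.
(-1/8)T₀ + (5/2)T₁ - T₂ + (1/2)T₃ + (1/8)T₄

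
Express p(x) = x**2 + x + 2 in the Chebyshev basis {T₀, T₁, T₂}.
(5/2)T₀ + T₁ + (1/2)T₂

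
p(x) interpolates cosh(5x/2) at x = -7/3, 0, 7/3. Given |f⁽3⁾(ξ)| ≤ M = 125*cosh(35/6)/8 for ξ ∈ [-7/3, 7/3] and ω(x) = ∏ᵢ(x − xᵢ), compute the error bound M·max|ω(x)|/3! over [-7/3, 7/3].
42875*sqrt(3)*cosh(35/6)/5832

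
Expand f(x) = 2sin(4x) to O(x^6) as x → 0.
8*x - 64*x**3/3 + 256*x**5/15 + O(x**6)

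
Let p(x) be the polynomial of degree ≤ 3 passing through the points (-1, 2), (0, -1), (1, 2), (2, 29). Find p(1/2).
-11/8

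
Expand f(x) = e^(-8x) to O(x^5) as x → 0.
1 - 8*x + 32*x**2 - 256*x**3/3 + 512*x**4/3 + O(x**5)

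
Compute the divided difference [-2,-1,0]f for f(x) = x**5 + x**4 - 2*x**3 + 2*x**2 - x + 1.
0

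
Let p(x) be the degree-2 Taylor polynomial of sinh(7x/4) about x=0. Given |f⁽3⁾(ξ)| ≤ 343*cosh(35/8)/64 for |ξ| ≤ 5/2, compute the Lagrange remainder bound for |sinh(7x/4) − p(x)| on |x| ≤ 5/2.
42875*cosh(35/8)/3072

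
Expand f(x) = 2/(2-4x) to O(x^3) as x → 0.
1 + 2*x + 4*x**2 + O(x**3)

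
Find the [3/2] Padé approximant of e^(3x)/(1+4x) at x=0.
(7227*x**3/5740 + 1899*x**2/820 + 3267*x/1435 + 1)/(-16689*x**2/5740 + 4702*x/1435 + 1)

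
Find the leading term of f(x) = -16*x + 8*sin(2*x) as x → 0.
-32*x**3/3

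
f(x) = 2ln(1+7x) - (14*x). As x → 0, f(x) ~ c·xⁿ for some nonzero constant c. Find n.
2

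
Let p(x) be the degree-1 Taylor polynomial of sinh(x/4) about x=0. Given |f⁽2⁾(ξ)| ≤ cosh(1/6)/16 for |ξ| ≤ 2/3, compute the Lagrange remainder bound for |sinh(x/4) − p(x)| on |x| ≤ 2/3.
cosh(1/6)/72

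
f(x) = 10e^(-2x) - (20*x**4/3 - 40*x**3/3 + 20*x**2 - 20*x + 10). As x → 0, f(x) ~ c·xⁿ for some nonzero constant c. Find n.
5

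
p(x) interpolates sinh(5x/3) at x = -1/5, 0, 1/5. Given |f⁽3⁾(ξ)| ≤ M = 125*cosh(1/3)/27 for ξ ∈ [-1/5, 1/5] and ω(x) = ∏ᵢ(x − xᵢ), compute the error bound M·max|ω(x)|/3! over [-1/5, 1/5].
sqrt(3)*cosh(1/3)/729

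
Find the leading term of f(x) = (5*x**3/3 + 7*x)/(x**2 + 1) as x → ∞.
5*x/3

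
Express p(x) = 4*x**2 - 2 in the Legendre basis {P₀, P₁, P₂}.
(-2/3)P₀ + (8/3)P₂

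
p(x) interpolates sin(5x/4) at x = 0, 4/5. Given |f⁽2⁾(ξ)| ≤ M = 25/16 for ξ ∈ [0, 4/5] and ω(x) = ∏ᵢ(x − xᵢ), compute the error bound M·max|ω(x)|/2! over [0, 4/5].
1/8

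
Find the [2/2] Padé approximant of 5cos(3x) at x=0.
(5 - 75*x**2/4)/(3*x**2/4 + 1)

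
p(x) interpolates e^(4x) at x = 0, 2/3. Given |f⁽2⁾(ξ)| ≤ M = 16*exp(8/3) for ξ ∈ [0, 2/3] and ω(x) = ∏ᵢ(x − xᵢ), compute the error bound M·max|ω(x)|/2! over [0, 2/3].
8*exp(8/3)/9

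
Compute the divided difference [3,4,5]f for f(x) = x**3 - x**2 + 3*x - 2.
11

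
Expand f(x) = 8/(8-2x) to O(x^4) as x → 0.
1 + x/4 + x**2/16 + x**3/64 + O(x**4)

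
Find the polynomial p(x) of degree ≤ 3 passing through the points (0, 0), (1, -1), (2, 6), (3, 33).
2*x**3 - 2*x**2 - x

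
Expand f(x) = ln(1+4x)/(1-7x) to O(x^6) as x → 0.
4*x + 20*x**2 + 484*x**3/3 + 3196*x**4/3 + 114932*x**5/15 + O(x**6)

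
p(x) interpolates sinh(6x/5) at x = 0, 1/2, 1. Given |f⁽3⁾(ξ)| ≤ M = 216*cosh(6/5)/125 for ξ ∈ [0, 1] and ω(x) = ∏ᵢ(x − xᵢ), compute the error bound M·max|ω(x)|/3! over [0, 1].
sqrt(3)*cosh(6/5)/125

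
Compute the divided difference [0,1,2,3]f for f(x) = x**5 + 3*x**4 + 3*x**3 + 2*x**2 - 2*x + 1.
46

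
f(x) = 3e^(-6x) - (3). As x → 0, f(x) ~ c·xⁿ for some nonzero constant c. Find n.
1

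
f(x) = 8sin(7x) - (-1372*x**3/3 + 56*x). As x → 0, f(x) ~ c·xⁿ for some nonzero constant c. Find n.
5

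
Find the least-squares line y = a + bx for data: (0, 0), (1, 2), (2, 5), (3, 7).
a = -1/10, b = 12/5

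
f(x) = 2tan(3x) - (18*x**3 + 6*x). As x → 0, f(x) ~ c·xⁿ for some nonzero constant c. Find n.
5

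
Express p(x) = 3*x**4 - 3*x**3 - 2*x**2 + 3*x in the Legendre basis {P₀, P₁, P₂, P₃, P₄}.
(-1/15)P₀ + (6/5)P₁ + (8/21)P₂ + (-6/5)P₃ + (24/35)P₄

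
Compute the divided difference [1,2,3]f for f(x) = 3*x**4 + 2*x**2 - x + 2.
77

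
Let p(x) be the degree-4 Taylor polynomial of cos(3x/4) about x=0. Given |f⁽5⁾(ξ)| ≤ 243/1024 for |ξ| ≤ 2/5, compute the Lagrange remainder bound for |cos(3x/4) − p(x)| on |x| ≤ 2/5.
81/4000000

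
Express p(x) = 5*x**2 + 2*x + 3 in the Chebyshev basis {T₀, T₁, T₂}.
(11/2)T₀ + (2)T₁ + (5/2)T₂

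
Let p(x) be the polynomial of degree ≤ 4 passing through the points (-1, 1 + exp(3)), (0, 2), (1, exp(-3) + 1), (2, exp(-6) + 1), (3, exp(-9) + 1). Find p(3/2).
(-5 + 60*exp(3) + 90*exp(6) + 3*(exp(3) + 36)*exp(9))*exp(-9)/128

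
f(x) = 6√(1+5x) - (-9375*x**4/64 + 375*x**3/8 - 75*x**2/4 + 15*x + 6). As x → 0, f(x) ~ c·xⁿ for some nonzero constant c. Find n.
5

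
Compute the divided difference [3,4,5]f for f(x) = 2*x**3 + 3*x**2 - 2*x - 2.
27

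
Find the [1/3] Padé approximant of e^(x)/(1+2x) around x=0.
(7*x/20 + 1)/(37*x**3/120 - 23*x**2/20 + 27*x/20 + 1)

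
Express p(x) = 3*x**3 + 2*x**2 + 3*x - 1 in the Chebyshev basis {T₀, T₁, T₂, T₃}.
(21/4)T₁ + T₂ + (3/4)T₃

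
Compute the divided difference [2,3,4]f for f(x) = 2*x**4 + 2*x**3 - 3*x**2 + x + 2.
125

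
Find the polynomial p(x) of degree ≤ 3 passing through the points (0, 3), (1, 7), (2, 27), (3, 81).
3*x**3 - x**2 + 2*x + 3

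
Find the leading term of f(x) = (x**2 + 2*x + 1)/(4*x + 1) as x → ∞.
x/4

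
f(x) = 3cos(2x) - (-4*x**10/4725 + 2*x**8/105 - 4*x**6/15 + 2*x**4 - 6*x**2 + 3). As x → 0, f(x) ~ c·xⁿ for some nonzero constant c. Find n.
12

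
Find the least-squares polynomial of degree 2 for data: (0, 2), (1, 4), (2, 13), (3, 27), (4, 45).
59/35 + (23/70)x + (37/14)x²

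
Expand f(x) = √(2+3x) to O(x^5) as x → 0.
sqrt(2) + 3*sqrt(2)*x/4 - 9*sqrt(2)*x**2/32 + 27*sqrt(2)*x**3/128 - 405*sqrt(2)*x**4/2048 + O(x**5)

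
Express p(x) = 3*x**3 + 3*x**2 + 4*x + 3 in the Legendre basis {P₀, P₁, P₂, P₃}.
(4)P₀ + (29/5)P₁ + (2)P₂ + (6/5)P₃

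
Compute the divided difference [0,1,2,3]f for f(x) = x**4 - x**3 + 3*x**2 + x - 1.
5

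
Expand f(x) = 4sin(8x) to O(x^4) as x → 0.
32*x - 1024*x**3/3 + O(x**4)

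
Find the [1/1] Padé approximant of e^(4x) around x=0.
(2*x + 1)/(1 - 2*x)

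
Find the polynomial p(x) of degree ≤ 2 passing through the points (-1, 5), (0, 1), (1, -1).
x**2 - 3*x + 1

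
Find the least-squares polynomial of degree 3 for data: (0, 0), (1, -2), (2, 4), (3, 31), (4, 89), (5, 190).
1/18 + (-2143/756)x + (-167/126)x² + (205/108)x³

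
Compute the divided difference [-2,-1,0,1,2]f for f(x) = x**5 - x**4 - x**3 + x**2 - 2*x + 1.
-1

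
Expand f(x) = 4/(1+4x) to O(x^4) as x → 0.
4 - 16*x + 64*x**2 - 256*x**3 + O(x**4)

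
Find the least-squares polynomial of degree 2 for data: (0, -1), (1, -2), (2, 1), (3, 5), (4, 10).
-47/35 + (-57/70)x + (13/14)x²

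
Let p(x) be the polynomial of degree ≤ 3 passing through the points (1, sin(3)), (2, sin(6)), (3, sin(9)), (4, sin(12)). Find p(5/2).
9*sin(6)/16 - sin(3)/16 - sin(12)/16 + 9*sin(9)/16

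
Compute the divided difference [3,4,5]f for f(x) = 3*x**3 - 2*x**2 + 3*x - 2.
34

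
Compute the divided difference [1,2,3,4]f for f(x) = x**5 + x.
65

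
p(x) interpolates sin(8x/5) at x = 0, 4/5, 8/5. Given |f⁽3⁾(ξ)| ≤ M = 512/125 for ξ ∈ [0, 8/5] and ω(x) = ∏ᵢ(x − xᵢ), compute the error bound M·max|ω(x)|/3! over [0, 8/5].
32768*sqrt(3)/421875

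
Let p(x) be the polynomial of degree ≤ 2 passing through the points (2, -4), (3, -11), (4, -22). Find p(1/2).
-1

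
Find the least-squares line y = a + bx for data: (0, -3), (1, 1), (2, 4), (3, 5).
a = -23/10, b = 27/10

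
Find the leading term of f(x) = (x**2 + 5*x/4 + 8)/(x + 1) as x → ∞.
x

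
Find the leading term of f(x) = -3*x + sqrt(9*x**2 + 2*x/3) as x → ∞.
1/9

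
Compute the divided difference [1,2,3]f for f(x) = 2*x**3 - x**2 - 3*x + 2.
11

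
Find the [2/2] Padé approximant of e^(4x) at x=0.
(4*x**2/3 + 2*x + 1)/(4*x**2/3 - 2*x + 1)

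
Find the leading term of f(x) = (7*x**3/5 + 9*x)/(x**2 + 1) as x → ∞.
7*x/5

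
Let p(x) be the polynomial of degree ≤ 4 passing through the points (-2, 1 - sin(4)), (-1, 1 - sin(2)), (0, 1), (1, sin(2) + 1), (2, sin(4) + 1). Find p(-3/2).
-7*sin(2)/8 - 5*sin(4)/16 + 1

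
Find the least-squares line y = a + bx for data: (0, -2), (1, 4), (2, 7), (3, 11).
a = -13/10, b = 21/5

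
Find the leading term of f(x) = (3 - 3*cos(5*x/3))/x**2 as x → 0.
25/6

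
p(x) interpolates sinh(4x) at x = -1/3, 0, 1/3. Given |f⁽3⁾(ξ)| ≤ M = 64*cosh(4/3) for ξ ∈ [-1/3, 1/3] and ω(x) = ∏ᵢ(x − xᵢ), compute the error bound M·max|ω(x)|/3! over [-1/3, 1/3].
64*sqrt(3)*cosh(4/3)/729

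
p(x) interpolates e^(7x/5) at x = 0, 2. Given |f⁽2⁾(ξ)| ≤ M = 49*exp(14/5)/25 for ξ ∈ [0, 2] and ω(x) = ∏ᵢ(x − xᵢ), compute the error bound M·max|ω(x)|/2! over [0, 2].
49*exp(14/5)/50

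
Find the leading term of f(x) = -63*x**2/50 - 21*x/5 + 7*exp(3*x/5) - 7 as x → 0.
63*x**3/250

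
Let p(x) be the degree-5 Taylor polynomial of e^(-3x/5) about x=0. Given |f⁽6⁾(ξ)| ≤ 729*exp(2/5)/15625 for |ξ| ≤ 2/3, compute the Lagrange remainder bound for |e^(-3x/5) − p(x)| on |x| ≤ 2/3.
4*exp(2/5)/703125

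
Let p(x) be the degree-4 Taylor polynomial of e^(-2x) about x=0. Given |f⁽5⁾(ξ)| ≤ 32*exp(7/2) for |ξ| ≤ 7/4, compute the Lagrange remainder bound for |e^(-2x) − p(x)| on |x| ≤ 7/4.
16807*exp(7/2)/3840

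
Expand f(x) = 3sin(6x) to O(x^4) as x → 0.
18*x - 108*x**3 + O(x**4)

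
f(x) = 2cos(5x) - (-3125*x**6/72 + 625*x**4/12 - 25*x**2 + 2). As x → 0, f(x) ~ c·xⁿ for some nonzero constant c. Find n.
8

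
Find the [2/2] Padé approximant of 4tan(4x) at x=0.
16*x/(1 - 16*x**2/3)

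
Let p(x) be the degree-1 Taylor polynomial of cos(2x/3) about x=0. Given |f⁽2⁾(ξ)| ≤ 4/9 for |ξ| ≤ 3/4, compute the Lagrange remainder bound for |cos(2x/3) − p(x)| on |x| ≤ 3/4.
1/8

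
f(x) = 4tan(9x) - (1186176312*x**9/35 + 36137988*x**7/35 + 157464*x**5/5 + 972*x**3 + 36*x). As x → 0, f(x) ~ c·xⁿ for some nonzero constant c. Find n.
11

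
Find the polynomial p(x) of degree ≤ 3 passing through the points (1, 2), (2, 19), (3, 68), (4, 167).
3*x**3 - 2*x**2 + 2*x - 1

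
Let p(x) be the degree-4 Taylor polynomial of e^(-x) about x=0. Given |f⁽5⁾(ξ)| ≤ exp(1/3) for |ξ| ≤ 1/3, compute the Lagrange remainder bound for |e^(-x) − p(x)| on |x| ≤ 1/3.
exp(1/3)/29160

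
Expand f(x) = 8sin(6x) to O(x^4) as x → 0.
48*x - 288*x**3 + O(x**4)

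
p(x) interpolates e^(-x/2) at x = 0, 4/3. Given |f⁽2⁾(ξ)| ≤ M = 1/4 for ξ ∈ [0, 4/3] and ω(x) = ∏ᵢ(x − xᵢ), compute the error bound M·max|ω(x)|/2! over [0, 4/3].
1/18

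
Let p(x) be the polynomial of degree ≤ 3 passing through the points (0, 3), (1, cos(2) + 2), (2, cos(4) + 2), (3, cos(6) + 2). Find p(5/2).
15*cos(4)/16 - 5*cos(2)/16 + 5*cos(6)/16 + 33/16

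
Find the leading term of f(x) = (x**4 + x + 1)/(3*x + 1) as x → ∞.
x**3/3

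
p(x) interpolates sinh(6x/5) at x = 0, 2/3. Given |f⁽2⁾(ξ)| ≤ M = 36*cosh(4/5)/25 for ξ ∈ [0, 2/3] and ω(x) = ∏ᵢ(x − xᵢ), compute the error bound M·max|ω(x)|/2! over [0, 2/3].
2*cosh(4/5)/25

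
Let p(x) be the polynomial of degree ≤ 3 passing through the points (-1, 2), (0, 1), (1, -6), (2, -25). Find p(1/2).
-11/8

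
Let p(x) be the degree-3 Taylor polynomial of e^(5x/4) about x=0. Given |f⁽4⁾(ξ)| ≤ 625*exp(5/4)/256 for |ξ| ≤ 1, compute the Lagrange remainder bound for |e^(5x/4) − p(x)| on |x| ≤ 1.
625*exp(5/4)/6144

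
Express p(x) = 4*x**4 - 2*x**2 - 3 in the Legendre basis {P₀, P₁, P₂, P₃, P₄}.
(-43/15)P₀ + (20/21)P₂ + (32/35)P₄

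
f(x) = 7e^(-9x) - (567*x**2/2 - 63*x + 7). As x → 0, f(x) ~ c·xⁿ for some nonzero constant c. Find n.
3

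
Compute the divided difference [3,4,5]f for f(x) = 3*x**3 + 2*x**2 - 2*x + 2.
38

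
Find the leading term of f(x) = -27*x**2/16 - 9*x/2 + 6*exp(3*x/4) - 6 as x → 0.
27*x**3/64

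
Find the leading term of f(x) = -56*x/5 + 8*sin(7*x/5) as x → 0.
-1372*x**3/375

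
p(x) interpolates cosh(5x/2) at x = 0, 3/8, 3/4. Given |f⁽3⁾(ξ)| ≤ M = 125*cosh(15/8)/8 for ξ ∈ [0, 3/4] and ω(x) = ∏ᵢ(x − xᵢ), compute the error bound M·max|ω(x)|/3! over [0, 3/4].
125*sqrt(3)*cosh(15/8)/4096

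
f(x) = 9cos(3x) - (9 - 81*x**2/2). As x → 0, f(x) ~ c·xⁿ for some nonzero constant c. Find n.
4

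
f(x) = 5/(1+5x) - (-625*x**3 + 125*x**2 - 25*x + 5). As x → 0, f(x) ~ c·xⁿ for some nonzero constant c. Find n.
4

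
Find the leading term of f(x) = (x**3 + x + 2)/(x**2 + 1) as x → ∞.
x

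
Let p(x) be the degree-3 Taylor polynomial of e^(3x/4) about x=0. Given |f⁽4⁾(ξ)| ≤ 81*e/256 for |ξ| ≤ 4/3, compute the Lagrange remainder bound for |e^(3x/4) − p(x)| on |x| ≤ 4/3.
e/24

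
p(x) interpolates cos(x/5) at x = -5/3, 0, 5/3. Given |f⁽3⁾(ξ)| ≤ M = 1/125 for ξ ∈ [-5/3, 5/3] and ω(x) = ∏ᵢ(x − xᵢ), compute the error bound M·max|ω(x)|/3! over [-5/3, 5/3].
sqrt(3)/729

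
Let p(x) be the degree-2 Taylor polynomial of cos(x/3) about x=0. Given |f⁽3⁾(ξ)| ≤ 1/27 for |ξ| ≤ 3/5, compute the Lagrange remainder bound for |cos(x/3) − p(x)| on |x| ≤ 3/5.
1/750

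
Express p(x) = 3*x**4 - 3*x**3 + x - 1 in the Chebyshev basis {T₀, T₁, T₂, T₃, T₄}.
(1/8)T₀ + (-5/4)T₁ + (3/2)T₂ + (-3/4)T₃ + (3/8)T₄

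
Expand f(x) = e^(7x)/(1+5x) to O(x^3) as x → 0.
1 + 2*x + 29*x**2/2 + O(x**3)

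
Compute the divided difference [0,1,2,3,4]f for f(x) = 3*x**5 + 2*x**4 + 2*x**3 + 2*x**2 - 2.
32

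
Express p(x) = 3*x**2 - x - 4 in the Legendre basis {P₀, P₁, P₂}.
(-3)P₀ - P₁ + (2)P₂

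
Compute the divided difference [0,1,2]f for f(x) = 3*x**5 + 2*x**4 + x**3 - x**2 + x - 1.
61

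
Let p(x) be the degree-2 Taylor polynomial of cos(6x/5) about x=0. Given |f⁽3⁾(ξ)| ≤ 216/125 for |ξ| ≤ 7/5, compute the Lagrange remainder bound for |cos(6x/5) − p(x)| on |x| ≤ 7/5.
12348/15625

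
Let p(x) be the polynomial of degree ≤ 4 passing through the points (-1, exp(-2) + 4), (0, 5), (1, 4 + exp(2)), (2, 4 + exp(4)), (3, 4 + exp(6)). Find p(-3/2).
(315 + (-180*exp(4) + 92 + 378*exp(2) + 35*exp(6))*exp(2))*exp(-2)/128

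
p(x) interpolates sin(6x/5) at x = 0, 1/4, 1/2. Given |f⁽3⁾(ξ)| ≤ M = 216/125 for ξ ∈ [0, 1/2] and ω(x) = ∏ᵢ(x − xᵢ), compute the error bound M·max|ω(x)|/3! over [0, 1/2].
sqrt(3)/1000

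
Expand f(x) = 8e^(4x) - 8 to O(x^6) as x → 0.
32*x + 64*x**2 + 256*x**3/3 + 256*x**4/3 + 1024*x**5/15 + O(x**6)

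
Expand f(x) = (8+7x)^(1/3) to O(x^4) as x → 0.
2 + 7*x/12 - 49*x**2/288 + 1715*x**3/20736 + O(x**4)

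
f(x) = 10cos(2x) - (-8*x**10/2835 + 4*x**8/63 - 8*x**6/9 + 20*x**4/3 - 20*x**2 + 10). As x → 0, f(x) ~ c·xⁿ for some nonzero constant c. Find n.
12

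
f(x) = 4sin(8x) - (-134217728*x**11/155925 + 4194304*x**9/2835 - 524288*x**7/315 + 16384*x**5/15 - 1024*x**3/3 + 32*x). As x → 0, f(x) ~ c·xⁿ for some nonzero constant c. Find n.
13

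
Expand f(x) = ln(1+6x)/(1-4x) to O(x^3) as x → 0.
6*x + 6*x**2 + O(x**3)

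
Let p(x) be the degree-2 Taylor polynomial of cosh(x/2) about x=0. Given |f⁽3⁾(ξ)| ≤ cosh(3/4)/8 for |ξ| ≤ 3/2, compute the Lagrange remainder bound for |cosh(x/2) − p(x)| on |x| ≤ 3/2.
9*cosh(3/4)/128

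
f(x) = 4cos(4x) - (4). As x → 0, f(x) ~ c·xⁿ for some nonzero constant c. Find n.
2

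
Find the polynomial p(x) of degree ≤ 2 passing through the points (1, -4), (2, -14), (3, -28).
-2*x**2 - 4*x + 2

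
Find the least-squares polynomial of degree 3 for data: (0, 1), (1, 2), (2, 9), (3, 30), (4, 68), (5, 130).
15/14 + (-89/84)x + (11/14)x² + (11/12)x³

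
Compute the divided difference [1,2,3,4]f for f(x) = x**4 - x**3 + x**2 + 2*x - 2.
9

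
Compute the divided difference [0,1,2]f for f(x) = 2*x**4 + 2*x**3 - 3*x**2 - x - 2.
17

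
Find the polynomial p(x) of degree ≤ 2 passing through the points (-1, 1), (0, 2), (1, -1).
-2*x**2 - x + 2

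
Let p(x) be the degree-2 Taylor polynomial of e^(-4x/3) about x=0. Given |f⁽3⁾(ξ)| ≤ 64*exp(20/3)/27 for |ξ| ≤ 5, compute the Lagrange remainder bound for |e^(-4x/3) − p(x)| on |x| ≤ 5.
4000*exp(20/3)/81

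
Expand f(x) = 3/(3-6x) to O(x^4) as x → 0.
1 + 2*x + 4*x**2 + 8*x**3 + O(x**4)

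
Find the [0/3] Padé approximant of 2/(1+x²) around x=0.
2/(x**2 + 1)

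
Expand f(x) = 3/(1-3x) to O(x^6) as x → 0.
3 + 9*x + 27*x**2 + 81*x**3 + 243*x**4 + 729*x**5 + O(x**6)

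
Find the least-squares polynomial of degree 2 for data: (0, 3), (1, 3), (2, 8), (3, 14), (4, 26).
104/35 + (-101/70)x + (25/14)x²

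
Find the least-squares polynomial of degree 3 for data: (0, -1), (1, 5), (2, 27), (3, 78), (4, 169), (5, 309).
-6/7 + (19/42)x + (22/7)x² + (11/6)x³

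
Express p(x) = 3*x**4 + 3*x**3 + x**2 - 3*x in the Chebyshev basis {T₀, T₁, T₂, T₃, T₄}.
(13/8)T₀ + (-3/4)T₁ + (2)T₂ + (3/4)T₃ + (3/8)T₄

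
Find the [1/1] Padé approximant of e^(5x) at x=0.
(5*x/2 + 1)/(1 - 5*x/2)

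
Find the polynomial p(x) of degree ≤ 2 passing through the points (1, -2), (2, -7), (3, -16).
-2*x**2 + x - 1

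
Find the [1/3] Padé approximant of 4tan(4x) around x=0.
16*x/(1 - 16*x**2/3)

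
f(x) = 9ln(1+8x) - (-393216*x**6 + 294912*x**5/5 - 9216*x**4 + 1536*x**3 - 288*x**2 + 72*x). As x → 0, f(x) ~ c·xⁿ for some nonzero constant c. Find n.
7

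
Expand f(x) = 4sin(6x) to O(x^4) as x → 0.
24*x - 144*x**3 + O(x**4)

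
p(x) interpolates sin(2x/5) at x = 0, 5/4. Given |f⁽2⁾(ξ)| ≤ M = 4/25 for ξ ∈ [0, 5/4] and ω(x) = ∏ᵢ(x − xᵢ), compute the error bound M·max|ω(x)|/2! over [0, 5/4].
1/32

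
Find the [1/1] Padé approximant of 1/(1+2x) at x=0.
1/(2*x + 1)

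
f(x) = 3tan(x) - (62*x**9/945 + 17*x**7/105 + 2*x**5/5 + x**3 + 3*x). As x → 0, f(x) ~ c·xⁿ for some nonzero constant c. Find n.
11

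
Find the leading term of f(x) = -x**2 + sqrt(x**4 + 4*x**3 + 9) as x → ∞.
2*x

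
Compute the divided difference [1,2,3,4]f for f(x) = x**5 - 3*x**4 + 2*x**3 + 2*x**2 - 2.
37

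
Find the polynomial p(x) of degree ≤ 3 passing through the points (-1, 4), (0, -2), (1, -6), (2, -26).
-3*x**3 + x**2 - 2*x - 2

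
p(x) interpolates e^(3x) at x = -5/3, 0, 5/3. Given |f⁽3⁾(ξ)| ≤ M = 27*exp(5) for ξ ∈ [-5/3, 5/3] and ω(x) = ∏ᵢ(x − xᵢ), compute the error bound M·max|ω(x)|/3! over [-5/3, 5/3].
125*sqrt(3)*exp(5)/27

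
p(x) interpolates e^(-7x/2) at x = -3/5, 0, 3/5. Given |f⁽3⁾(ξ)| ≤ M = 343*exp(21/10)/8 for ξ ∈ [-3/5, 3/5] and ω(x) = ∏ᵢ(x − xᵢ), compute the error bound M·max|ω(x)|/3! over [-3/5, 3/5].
343*sqrt(3)*exp(21/10)/1000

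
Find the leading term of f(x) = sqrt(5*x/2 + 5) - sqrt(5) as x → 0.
sqrt(5)*x/4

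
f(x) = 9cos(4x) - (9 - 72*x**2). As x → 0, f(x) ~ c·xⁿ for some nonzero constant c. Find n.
4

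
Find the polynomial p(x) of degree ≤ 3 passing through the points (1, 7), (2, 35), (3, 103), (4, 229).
3*x**3 + 2*x**2 + x + 1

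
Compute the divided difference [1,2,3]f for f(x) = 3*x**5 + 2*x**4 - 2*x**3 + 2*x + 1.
308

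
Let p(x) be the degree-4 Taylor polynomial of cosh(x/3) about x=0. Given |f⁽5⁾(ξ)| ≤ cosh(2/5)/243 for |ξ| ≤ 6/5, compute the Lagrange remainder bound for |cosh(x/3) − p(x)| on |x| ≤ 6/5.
4*cosh(2/5)/46875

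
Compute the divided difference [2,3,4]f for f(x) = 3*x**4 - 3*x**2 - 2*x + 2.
162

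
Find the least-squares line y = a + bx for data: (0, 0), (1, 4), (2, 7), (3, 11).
a = 1/10, b = 18/5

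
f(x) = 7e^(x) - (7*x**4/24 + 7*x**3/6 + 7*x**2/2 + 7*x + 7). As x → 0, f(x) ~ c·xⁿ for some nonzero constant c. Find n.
5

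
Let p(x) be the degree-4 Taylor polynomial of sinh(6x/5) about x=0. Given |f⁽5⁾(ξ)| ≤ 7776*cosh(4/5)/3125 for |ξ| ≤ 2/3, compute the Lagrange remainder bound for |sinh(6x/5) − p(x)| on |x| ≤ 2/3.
128*cosh(4/5)/46875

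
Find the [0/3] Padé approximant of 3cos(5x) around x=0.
3/(25*x**2/2 + 1)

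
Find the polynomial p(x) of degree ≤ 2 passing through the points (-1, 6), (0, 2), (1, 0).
x**2 - 3*x + 2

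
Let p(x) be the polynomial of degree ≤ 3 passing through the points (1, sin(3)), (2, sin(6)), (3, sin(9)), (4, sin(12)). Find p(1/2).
-5*sin(12)/16 + 35*sin(3)/16 + 21*sin(9)/16 - 35*sin(6)/16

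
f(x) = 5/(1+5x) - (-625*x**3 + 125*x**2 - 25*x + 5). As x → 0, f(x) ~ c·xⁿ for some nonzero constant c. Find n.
4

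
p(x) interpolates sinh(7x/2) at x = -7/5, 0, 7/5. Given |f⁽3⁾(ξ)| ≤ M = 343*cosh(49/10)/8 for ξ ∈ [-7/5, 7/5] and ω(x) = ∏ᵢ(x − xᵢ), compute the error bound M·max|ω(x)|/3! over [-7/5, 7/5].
117649*sqrt(3)*cosh(49/10)/27000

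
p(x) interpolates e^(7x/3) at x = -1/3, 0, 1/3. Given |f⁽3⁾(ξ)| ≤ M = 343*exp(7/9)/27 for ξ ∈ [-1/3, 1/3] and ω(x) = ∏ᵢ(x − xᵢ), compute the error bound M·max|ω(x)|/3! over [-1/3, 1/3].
343*sqrt(3)*exp(7/9)/19683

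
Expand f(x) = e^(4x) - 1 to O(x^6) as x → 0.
4*x + 8*x**2 + 32*x**3/3 + 32*x**4/3 + 128*x**5/15 + O(x**6)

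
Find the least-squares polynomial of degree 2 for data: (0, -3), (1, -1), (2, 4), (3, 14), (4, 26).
-106/35 + (11/70)x + (25/14)x²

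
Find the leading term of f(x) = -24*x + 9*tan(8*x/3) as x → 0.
512*x**3/9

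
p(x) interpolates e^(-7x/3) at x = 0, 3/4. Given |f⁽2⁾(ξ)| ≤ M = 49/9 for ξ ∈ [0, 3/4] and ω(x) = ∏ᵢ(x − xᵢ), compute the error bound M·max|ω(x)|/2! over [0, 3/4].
49/128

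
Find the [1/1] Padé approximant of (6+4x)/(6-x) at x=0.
(2*x/3 + 1)/(1 - x/6)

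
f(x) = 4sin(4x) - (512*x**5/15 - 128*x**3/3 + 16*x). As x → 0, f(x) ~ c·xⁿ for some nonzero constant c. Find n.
7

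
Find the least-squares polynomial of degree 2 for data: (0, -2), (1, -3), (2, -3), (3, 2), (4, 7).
-69/35 + (-179/70)x + (17/14)x²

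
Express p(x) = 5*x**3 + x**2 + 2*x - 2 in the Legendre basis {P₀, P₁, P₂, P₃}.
(-5/3)P₀ + (5)P₁ + (2/3)P₂ + (2)P₃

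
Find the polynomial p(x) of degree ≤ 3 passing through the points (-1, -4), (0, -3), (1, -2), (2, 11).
2*x**3 - x - 3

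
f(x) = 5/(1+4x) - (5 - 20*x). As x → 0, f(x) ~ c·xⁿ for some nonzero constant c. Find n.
2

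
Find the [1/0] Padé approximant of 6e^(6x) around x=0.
36*x + 6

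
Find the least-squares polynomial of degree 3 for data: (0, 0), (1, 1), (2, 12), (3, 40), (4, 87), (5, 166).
-19/126 + (-815/756)x + (373/252)x² + (29/27)x³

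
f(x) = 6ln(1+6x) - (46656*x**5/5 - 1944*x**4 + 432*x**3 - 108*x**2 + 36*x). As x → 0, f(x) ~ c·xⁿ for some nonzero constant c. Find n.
6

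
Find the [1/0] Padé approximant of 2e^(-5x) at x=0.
2 - 10*x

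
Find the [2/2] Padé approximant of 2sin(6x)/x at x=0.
(12 - 252*x**2/5)/(9*x**2/5 + 1)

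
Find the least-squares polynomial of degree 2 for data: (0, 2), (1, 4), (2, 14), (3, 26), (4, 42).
52/35 + (57/35)x + (15/7)x²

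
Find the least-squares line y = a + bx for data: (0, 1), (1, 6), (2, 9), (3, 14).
a = 6/5, b = 21/5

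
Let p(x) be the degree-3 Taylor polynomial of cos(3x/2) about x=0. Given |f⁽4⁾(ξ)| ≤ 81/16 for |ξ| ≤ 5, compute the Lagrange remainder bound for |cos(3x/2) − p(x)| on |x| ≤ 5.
16875/128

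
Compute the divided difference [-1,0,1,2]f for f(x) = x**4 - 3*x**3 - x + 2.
-1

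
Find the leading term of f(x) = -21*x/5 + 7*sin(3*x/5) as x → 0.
-63*x**3/250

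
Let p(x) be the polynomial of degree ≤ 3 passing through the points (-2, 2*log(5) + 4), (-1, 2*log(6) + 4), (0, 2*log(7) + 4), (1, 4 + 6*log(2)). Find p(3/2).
4 + log(294912*2**(3/4)*21**(5/8)*5**(3/8)/84035)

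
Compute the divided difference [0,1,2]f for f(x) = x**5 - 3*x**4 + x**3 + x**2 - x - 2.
-2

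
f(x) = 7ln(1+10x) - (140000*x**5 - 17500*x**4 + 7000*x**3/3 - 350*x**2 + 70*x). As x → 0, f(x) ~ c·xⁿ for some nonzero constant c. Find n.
6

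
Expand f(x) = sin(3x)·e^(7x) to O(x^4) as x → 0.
3*x + 21*x**2 + 69*x**3 + O(x**4)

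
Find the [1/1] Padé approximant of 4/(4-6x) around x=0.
1/(1 - 3*x/2)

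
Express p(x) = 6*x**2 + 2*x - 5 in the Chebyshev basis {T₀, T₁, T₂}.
(-2)T₀ + (2)T₁ + (3)T₂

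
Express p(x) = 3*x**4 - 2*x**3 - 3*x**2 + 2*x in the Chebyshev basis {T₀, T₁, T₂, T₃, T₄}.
(-3/8)T₀ + (1/2)T₁ + (-1/2)T₃ + (3/8)T₄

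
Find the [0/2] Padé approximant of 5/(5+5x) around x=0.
1/(x + 1)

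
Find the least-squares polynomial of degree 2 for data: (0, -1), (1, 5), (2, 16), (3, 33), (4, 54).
-37/35 + (123/35)x + (18/7)x²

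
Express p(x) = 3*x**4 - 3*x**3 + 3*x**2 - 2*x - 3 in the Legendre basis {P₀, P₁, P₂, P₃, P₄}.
(-7/5)P₀ + (-19/5)P₁ + (26/7)P₂ + (-6/5)P₃ + (24/35)P₄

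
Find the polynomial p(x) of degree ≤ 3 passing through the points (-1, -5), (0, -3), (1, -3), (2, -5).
-x**2 + x - 3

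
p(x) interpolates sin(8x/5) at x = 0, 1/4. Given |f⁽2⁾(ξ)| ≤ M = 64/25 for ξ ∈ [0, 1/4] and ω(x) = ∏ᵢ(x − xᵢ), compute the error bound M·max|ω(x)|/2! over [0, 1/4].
1/50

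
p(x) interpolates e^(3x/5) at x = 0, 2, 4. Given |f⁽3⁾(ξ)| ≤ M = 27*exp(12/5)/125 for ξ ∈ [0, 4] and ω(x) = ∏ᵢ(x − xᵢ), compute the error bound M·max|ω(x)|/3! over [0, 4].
8*sqrt(3)*exp(12/5)/125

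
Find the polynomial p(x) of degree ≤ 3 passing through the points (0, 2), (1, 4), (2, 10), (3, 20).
2*x**2 + 2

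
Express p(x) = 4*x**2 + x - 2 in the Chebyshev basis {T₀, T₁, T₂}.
T₁ + (2)T₂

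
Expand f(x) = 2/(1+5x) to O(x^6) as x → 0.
2 - 10*x + 50*x**2 - 250*x**3 + 1250*x**4 - 6250*x**5 + O(x**6)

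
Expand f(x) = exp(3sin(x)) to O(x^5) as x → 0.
1 + 3*x + 9*x**2/2 + 4*x**3 + 15*x**4/8 + O(x**5)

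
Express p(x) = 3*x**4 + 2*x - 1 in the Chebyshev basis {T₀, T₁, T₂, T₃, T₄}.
(1/8)T₀ + (2)T₁ + (3/2)T₂ + (3/8)T₄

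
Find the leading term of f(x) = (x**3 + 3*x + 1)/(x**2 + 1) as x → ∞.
x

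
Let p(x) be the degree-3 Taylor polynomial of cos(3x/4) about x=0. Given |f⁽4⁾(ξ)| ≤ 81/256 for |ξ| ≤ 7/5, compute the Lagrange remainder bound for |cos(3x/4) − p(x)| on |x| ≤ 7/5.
64827/1280000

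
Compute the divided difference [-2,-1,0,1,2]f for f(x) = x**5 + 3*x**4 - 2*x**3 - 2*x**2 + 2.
3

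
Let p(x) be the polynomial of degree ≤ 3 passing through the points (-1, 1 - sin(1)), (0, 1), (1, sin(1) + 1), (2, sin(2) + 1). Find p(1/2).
-sin(2)/16 + 5*sin(1)/8 + 1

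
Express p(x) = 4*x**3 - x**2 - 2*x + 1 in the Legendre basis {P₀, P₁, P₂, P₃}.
(2/3)P₀ + (2/5)P₁ + (-2/3)P₂ + (8/5)P₃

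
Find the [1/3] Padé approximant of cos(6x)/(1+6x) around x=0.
(1 - 5*x/2)/(63*x**3 + 3*x**2 + 7*x/2 + 1)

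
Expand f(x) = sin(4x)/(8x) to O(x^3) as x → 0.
1/2 - 4*x**2/3 + O(x**3)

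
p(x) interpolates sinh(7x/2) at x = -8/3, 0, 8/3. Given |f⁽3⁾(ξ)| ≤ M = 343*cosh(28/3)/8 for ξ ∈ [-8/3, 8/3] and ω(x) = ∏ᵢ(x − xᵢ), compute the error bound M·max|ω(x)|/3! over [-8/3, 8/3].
21952*sqrt(3)*cosh(28/3)/729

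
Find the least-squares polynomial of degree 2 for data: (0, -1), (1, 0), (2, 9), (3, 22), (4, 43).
-39/35 + (-11/7)x + (22/7)x²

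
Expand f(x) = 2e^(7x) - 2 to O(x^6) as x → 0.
14*x + 49*x**2 + 343*x**3/3 + 2401*x**4/12 + 16807*x**5/60 + O(x**6)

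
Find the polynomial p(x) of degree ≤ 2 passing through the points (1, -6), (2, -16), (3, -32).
-3*x**2 - x - 2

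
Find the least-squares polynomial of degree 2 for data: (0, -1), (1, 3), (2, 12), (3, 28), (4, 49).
-33/35 + (11/14)x + (41/14)x²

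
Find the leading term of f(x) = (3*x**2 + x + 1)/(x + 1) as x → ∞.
3*x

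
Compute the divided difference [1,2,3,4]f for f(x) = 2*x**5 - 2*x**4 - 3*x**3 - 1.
107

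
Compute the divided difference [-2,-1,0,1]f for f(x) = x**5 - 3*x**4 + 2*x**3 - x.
13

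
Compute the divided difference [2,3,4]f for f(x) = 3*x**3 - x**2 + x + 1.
26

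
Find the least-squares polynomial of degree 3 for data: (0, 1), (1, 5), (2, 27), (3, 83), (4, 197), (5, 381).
67/63 + (235/189)x + (-26/63)x² + (83/27)x³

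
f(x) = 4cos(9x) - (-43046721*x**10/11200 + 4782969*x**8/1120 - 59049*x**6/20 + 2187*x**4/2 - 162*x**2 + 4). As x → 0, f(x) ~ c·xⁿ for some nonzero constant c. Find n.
12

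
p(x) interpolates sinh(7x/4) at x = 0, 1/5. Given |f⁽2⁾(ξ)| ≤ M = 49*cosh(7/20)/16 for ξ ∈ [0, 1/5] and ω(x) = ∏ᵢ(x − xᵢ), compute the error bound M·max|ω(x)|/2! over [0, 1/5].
49*cosh(7/20)/3200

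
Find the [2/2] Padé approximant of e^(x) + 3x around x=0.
(-19*x**2/60 + 19*x/5 + 1)/(-x**2/60 - x/5 + 1)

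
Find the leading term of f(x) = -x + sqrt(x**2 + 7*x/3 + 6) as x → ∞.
7/6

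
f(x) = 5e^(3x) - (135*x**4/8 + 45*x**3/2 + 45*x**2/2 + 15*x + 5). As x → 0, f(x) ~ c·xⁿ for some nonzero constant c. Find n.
5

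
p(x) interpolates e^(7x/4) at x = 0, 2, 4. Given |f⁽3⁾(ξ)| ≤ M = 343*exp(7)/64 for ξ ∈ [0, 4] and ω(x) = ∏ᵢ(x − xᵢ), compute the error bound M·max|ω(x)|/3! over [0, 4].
343*sqrt(3)*exp(7)/216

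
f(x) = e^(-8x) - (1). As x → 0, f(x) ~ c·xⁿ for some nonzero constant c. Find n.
1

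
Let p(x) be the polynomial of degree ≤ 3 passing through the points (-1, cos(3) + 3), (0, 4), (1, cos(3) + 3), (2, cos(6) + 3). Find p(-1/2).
cos(6)/16 + 63/16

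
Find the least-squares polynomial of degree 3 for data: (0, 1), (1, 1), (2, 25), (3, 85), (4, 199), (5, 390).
38/63 + (-508/189)x + (335/252)x² + (319/108)x³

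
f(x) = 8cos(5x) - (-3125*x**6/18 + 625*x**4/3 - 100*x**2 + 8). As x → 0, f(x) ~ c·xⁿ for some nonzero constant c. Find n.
8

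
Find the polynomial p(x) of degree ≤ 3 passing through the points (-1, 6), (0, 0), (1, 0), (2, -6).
-2*x**3 + 3*x**2 - x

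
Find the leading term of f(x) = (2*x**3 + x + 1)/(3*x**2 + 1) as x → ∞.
2*x/3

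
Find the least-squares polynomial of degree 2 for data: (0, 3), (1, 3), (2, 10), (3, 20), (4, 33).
89/35 + (-41/70)x + (29/14)x²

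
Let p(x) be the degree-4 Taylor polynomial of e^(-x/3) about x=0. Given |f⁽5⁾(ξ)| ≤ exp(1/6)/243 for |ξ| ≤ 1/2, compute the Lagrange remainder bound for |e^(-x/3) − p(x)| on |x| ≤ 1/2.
exp(1/6)/933120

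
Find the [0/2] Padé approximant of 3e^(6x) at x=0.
3/(18*x**2 - 6*x + 1)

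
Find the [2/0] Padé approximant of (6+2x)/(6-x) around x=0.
x**2/12 + x/2 + 1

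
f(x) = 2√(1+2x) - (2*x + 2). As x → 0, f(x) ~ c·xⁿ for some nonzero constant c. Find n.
2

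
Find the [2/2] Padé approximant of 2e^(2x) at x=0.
(2*x**2/3 + 2*x + 2)/(x**2/3 - x + 1)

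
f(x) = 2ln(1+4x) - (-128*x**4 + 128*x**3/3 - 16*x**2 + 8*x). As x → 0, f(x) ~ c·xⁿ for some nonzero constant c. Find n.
5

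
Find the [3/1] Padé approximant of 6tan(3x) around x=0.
54*x**3 + 18*x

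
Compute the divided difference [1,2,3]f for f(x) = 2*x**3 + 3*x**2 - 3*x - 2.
15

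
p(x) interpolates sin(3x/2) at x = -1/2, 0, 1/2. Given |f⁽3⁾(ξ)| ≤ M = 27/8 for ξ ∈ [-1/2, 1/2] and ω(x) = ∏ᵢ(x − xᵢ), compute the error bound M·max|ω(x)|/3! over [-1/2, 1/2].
sqrt(3)/64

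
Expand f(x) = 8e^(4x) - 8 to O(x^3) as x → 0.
32*x + 64*x**2 + O(x**3)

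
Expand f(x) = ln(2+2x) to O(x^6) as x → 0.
log(2) + x - x**2/2 + x**3/3 - x**4/4 + x**5/5 + O(x**6)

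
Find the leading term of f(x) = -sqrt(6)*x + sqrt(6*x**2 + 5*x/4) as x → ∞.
5*sqrt(6)/48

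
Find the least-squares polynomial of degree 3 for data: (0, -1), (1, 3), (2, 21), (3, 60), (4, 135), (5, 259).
-79/63 + (671/189)x + (-31/63)x² + (55/27)x³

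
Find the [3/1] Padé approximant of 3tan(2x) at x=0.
8*x**3 + 6*x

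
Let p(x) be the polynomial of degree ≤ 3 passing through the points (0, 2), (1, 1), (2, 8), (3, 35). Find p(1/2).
5/4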